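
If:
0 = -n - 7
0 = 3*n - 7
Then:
No Solution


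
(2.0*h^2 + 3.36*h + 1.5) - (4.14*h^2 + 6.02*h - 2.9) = -2.14*h^2 - 2.66*h + 4.4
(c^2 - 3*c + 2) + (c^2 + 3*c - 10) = 2*c^2 - 8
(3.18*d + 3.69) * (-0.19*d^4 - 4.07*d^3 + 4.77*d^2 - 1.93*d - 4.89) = -0.6042*d^5 - 13.6437*d^4 + 0.1503*d^3 + 11.4639*d^2 - 22.6719*d - 18.0441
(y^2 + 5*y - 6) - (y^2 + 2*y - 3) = 3*y - 3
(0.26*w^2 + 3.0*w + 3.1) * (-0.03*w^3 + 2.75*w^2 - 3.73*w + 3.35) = -0.0078*w^5 + 0.625*w^4 + 7.1872*w^3 - 1.794*w^2 - 1.513*w + 10.385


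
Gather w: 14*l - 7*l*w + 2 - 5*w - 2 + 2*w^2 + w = 14*l + 2*w^2 + w*(-7*l - 4)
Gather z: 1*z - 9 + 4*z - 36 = 5*z - 45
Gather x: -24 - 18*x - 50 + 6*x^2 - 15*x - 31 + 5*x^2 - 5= 11*x^2 - 33*x - 110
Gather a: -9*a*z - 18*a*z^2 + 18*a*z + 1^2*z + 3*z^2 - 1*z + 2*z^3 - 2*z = a*(-18*z^2 + 9*z) + 2*z^3 + 3*z^2 - 2*z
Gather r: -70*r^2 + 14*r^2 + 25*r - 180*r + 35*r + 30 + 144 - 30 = -56*r^2 - 120*r + 144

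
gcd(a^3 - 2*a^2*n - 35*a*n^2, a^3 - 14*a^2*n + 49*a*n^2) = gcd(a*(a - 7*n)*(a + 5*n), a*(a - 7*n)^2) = a^2 - 7*a*n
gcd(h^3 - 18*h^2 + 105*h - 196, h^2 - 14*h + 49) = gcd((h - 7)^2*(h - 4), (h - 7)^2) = h^2 - 14*h + 49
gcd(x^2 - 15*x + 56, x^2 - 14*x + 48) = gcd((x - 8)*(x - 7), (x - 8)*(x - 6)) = x - 8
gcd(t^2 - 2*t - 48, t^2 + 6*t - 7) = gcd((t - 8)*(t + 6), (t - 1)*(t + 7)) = 1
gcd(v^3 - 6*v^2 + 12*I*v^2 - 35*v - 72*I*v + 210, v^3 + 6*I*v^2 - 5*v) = v + 5*I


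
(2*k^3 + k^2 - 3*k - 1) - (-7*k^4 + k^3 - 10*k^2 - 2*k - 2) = 7*k^4 + k^3 + 11*k^2 - k + 1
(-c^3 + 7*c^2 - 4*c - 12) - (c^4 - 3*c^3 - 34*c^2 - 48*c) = -c^4 + 2*c^3 + 41*c^2 + 44*c - 12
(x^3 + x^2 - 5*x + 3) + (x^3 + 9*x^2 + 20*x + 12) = 2*x^3 + 10*x^2 + 15*x + 15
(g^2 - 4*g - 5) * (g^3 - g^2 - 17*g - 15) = g^5 - 5*g^4 - 18*g^3 + 58*g^2 + 145*g + 75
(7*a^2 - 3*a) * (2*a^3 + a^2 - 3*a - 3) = 14*a^5 + a^4 - 24*a^3 - 12*a^2 + 9*a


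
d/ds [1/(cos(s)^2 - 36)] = 2*sin(s)*cos(s)/(cos(s)^2 - 36)^2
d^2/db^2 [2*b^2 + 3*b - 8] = 4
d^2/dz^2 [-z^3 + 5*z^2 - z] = 10 - 6*z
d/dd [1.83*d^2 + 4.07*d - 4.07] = 3.66*d + 4.07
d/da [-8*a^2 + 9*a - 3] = 9 - 16*a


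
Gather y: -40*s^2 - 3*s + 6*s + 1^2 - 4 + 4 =-40*s^2 + 3*s + 1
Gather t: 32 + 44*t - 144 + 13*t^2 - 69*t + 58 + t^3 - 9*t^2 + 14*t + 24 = t^3 + 4*t^2 - 11*t - 30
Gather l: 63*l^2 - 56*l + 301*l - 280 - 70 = 63*l^2 + 245*l - 350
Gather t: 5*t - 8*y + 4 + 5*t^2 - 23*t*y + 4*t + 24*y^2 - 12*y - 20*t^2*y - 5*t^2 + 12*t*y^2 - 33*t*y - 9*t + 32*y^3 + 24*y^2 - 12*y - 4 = -20*t^2*y + t*(12*y^2 - 56*y) + 32*y^3 + 48*y^2 - 32*y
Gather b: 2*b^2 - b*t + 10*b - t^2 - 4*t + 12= 2*b^2 + b*(10 - t) - t^2 - 4*t + 12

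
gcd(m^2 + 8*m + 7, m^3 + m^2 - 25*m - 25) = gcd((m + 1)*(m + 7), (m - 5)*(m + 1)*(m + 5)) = m + 1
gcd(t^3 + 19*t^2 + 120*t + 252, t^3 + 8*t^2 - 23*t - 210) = t^2 + 13*t + 42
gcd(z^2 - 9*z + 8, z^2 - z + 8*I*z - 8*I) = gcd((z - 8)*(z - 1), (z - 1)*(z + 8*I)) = z - 1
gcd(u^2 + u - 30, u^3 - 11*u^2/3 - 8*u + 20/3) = u - 5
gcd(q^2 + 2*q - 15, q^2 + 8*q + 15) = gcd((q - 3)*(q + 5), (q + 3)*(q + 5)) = q + 5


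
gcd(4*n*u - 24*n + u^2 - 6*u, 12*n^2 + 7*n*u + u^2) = 4*n + u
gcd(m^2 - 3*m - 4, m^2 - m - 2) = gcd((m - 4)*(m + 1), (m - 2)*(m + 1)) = m + 1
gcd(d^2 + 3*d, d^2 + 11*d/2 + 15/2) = d + 3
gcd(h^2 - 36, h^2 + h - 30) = h + 6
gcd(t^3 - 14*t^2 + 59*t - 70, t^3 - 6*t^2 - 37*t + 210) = t^2 - 12*t + 35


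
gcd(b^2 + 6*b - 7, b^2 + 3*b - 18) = 1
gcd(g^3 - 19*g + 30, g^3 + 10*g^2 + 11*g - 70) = g^2 + 3*g - 10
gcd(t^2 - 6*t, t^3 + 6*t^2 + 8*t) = t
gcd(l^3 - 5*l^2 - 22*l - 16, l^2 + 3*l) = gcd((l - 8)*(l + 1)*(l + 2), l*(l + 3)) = 1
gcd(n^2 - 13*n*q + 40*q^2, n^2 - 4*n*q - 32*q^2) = -n + 8*q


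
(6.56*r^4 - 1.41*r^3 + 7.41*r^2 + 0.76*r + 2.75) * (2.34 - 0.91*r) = -5.9696*r^5 + 16.6335*r^4 - 10.0425*r^3 + 16.6478*r^2 - 0.7241*r + 6.435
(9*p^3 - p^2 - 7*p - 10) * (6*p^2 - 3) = 54*p^5 - 6*p^4 - 69*p^3 - 57*p^2 + 21*p + 30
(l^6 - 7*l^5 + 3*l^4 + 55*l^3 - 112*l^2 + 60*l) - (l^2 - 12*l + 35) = l^6 - 7*l^5 + 3*l^4 + 55*l^3 - 113*l^2 + 72*l - 35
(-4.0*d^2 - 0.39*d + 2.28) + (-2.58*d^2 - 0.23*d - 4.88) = -6.58*d^2 - 0.62*d - 2.6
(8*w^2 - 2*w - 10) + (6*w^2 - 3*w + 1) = 14*w^2 - 5*w - 9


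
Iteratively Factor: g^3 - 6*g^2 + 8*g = (g - 2)*(g^2 - 4*g) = (g - 4)*(g - 2)*(g)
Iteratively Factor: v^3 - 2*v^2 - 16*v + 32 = (v - 2)*(v^2 - 16) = (v - 2)*(v + 4)*(v - 4)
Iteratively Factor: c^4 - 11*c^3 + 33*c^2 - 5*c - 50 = (c - 5)*(c^3 - 6*c^2 + 3*c + 10) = (c - 5)^2*(c^2 - c - 2) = (c - 5)^2*(c - 2)*(c + 1)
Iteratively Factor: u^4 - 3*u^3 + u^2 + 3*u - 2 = (u - 1)*(u^3 - 2*u^2 - u + 2) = (u - 2)*(u - 1)*(u^2 - 1) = (u - 2)*(u - 1)*(u + 1)*(u - 1)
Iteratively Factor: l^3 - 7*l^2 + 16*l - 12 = (l - 3)*(l^2 - 4*l + 4) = (l - 3)*(l - 2)*(l - 2)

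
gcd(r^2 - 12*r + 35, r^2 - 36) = 1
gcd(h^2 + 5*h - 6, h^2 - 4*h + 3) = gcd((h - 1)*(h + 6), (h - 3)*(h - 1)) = h - 1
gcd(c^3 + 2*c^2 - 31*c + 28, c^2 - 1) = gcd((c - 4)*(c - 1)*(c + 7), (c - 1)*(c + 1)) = c - 1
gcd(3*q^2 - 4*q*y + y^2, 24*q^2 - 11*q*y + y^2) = -3*q + y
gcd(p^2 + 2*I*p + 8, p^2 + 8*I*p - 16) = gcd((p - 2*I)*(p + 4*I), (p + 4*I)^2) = p + 4*I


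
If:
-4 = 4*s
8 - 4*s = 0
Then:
No Solution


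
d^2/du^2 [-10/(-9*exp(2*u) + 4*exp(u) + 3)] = 40*((1 - 9*exp(u))*(-9*exp(2*u) + 4*exp(u) + 3) - 2*(9*exp(u) - 2)^2*exp(u))*exp(u)/(-9*exp(2*u) + 4*exp(u) + 3)^3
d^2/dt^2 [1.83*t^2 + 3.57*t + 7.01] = 3.66000000000000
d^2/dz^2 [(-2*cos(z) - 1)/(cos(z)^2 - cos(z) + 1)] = (-18*sin(z)^4*cos(z) - 6*sin(z)^4 + 5*sin(z)^2 - 23*cos(z)/4 + 3*cos(3*z)/4 + cos(5*z) + 5)/(sin(z)^2 + cos(z) - 2)^3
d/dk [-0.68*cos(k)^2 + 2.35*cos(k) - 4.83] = (1.36*cos(k) - 2.35)*sin(k)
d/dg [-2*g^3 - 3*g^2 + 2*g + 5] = -6*g^2 - 6*g + 2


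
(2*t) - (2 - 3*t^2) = 3*t^2 + 2*t - 2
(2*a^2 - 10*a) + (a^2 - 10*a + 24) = 3*a^2 - 20*a + 24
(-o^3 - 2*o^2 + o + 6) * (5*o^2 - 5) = -5*o^5 - 10*o^4 + 10*o^3 + 40*o^2 - 5*o - 30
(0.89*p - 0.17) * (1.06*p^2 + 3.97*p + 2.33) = 0.9434*p^3 + 3.3531*p^2 + 1.3988*p - 0.3961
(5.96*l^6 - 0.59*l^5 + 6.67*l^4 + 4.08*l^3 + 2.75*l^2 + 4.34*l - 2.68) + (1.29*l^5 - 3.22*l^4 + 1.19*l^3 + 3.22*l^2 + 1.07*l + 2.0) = 5.96*l^6 + 0.7*l^5 + 3.45*l^4 + 5.27*l^3 + 5.97*l^2 + 5.41*l - 0.68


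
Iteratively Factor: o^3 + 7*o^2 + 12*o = (o + 3)*(o^2 + 4*o) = o*(o + 3)*(o + 4)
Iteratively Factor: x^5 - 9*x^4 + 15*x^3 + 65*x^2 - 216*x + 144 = (x + 3)*(x^4 - 12*x^3 + 51*x^2 - 88*x + 48) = (x - 4)*(x + 3)*(x^3 - 8*x^2 + 19*x - 12) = (x - 4)*(x - 3)*(x + 3)*(x^2 - 5*x + 4) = (x - 4)^2*(x - 3)*(x + 3)*(x - 1)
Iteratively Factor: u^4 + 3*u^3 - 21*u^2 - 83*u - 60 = (u - 5)*(u^3 + 8*u^2 + 19*u + 12) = (u - 5)*(u + 3)*(u^2 + 5*u + 4) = (u - 5)*(u + 3)*(u + 4)*(u + 1)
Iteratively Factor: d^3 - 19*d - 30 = (d - 5)*(d^2 + 5*d + 6) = (d - 5)*(d + 2)*(d + 3)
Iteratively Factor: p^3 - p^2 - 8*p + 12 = (p - 2)*(p^2 + p - 6) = (p - 2)^2*(p + 3)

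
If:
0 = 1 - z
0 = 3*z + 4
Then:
No Solution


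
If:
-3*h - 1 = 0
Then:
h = -1/3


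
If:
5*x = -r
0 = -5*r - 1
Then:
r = -1/5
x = 1/25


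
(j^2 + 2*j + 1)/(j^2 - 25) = (j^2 + 2*j + 1)/(j^2 - 25)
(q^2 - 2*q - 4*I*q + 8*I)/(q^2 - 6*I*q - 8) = (q - 2)/(q - 2*I)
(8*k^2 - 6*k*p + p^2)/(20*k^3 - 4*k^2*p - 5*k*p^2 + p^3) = (-4*k + p)/(-10*k^2 - 3*k*p + p^2)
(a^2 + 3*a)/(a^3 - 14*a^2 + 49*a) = (a + 3)/(a^2 - 14*a + 49)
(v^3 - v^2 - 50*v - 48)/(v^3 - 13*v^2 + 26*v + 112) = (v^2 + 7*v + 6)/(v^2 - 5*v - 14)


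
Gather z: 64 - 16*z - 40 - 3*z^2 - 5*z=-3*z^2 - 21*z + 24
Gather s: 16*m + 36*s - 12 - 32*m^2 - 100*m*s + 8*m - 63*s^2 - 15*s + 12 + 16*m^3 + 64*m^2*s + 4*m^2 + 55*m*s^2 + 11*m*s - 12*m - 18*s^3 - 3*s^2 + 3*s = 16*m^3 - 28*m^2 + 12*m - 18*s^3 + s^2*(55*m - 66) + s*(64*m^2 - 89*m + 24)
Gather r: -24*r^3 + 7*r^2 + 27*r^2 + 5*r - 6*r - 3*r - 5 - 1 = -24*r^3 + 34*r^2 - 4*r - 6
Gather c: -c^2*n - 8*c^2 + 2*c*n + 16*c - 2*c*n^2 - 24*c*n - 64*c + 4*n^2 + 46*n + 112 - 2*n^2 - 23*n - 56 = c^2*(-n - 8) + c*(-2*n^2 - 22*n - 48) + 2*n^2 + 23*n + 56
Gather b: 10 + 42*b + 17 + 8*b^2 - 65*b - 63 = 8*b^2 - 23*b - 36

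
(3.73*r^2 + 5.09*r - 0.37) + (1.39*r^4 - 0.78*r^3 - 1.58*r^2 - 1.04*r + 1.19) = 1.39*r^4 - 0.78*r^3 + 2.15*r^2 + 4.05*r + 0.82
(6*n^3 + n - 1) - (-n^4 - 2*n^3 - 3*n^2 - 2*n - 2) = n^4 + 8*n^3 + 3*n^2 + 3*n + 1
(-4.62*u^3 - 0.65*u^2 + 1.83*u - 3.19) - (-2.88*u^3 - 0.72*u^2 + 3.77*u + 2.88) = -1.74*u^3 + 0.07*u^2 - 1.94*u - 6.07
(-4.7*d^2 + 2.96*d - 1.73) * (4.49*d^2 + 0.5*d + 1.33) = -21.103*d^4 + 10.9404*d^3 - 12.5387*d^2 + 3.0718*d - 2.3009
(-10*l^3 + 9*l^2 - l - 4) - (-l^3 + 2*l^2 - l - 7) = -9*l^3 + 7*l^2 + 3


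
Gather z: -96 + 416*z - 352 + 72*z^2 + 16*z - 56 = 72*z^2 + 432*z - 504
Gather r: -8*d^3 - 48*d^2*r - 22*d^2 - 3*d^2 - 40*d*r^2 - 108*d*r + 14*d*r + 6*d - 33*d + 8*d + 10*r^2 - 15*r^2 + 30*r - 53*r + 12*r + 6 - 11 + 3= -8*d^3 - 25*d^2 - 19*d + r^2*(-40*d - 5) + r*(-48*d^2 - 94*d - 11) - 2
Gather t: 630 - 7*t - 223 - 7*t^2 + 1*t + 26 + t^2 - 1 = -6*t^2 - 6*t + 432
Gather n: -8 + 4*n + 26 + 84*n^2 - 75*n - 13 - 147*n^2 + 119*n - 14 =-63*n^2 + 48*n - 9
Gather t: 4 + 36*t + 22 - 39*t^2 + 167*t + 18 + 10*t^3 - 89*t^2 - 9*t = 10*t^3 - 128*t^2 + 194*t + 44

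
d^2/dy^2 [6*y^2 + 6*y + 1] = 12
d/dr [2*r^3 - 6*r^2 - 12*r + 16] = 6*r^2 - 12*r - 12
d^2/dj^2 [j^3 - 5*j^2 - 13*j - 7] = 6*j - 10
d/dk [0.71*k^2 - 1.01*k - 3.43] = 1.42*k - 1.01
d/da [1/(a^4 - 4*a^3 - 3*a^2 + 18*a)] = 2*(3 - 2*a^2)/(a^2*(a^5 - 5*a^4 - 5*a^3 + 45*a^2 - 108))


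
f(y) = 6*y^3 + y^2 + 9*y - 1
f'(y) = 18*y^2 + 2*y + 9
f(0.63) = 6.57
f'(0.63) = 17.40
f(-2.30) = -89.41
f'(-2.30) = 99.62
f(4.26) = 519.34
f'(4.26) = 344.18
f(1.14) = 19.45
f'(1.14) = 34.67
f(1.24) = 23.14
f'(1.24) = 39.16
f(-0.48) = -5.75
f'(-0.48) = 12.19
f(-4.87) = -714.12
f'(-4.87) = 426.16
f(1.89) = 60.09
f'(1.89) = 77.08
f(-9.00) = -4375.00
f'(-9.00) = 1449.00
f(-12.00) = -10333.00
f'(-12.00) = 2577.00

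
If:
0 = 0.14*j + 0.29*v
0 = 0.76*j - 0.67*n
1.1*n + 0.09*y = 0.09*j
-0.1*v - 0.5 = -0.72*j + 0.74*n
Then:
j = -7.03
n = -7.97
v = 3.39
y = 90.43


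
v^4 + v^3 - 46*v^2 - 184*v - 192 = (v - 8)*(v + 2)*(v + 3)*(v + 4)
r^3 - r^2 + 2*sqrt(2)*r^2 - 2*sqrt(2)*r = r*(r - 1)*(r + 2*sqrt(2))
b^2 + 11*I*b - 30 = (b + 5*I)*(b + 6*I)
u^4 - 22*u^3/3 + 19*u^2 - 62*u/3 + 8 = (u - 3)*(u - 2)*(u - 4/3)*(u - 1)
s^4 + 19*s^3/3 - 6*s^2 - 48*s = s*(s - 8/3)*(s + 3)*(s + 6)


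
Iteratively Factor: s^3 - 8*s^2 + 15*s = (s)*(s^2 - 8*s + 15) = s*(s - 5)*(s - 3)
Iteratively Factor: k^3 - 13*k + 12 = (k - 3)*(k^2 + 3*k - 4) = (k - 3)*(k - 1)*(k + 4)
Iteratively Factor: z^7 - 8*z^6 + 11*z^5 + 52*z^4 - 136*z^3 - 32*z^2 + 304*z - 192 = (z - 4)*(z^6 - 4*z^5 - 5*z^4 + 32*z^3 - 8*z^2 - 64*z + 48) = (z - 4)*(z - 2)*(z^5 - 2*z^4 - 9*z^3 + 14*z^2 + 20*z - 24) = (z - 4)*(z - 2)*(z + 2)*(z^4 - 4*z^3 - z^2 + 16*z - 12) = (z - 4)*(z - 2)^2*(z + 2)*(z^3 - 2*z^2 - 5*z + 6) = (z - 4)*(z - 2)^2*(z - 1)*(z + 2)*(z^2 - z - 6) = (z - 4)*(z - 2)^2*(z - 1)*(z + 2)^2*(z - 3)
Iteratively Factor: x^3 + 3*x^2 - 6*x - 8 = (x + 1)*(x^2 + 2*x - 8) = (x - 2)*(x + 1)*(x + 4)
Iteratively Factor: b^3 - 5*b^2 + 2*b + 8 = (b + 1)*(b^2 - 6*b + 8) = (b - 4)*(b + 1)*(b - 2)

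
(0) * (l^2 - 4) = 0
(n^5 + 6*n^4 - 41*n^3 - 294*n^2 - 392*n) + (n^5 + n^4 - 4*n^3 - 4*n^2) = 2*n^5 + 7*n^4 - 45*n^3 - 298*n^2 - 392*n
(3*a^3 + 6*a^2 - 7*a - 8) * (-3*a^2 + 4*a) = -9*a^5 - 6*a^4 + 45*a^3 - 4*a^2 - 32*a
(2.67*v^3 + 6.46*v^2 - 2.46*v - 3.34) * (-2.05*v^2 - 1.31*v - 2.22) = -5.4735*v^5 - 16.7407*v^4 - 9.347*v^3 - 4.2716*v^2 + 9.8366*v + 7.4148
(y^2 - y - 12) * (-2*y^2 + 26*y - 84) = -2*y^4 + 28*y^3 - 86*y^2 - 228*y + 1008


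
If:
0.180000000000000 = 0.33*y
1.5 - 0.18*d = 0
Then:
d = 8.33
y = 0.55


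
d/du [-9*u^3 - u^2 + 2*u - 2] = -27*u^2 - 2*u + 2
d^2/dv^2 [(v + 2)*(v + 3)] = 2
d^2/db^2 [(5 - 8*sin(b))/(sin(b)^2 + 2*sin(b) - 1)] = 2*(4*sin(b)^5 - 18*sin(b)^4 + sin(b)^3 + 3*sin(b)^2 + 5*sin(b) + 9)/(2*sin(b) - cos(b)^2)^3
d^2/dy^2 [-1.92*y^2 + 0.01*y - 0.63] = -3.84000000000000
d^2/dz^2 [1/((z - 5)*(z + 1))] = 2*((z - 5)^2 + (z - 5)*(z + 1) + (z + 1)^2)/((z - 5)^3*(z + 1)^3)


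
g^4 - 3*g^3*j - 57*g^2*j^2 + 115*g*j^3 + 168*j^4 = (g - 8*j)*(g - 3*j)*(g + j)*(g + 7*j)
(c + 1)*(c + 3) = c^2 + 4*c + 3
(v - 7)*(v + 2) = v^2 - 5*v - 14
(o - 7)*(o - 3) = o^2 - 10*o + 21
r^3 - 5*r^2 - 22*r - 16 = (r - 8)*(r + 1)*(r + 2)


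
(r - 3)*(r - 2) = r^2 - 5*r + 6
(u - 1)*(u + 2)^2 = u^3 + 3*u^2 - 4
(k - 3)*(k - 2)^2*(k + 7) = k^4 - 33*k^2 + 100*k - 84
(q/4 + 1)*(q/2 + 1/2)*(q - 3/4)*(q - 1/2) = q^4/8 + 15*q^3/32 - 15*q^2/64 - 25*q/64 + 3/16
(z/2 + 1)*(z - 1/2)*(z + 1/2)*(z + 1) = z^4/2 + 3*z^3/2 + 7*z^2/8 - 3*z/8 - 1/4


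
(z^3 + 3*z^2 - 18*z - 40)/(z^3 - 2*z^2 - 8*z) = (z + 5)/z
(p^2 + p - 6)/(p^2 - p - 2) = (p + 3)/(p + 1)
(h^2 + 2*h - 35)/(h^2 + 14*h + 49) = (h - 5)/(h + 7)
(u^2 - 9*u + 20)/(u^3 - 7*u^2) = (u^2 - 9*u + 20)/(u^2*(u - 7))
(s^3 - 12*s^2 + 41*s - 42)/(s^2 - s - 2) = (s^2 - 10*s + 21)/(s + 1)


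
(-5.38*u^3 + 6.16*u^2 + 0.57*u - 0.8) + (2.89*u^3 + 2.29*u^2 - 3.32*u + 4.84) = -2.49*u^3 + 8.45*u^2 - 2.75*u + 4.04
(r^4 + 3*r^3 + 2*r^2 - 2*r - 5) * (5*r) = 5*r^5 + 15*r^4 + 10*r^3 - 10*r^2 - 25*r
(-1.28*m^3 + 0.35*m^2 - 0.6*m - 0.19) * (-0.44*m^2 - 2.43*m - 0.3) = 0.5632*m^5 + 2.9564*m^4 - 0.2025*m^3 + 1.4366*m^2 + 0.6417*m + 0.057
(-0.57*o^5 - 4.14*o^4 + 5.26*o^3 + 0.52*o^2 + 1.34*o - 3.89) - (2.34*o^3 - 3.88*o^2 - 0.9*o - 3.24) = -0.57*o^5 - 4.14*o^4 + 2.92*o^3 + 4.4*o^2 + 2.24*o - 0.65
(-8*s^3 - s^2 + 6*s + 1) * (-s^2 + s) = 8*s^5 - 7*s^4 - 7*s^3 + 5*s^2 + s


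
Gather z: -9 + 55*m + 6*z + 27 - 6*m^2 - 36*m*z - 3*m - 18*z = -6*m^2 + 52*m + z*(-36*m - 12) + 18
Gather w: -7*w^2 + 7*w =-7*w^2 + 7*w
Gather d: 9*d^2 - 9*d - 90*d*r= 9*d^2 + d*(-90*r - 9)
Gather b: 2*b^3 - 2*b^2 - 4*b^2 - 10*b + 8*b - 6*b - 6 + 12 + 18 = 2*b^3 - 6*b^2 - 8*b + 24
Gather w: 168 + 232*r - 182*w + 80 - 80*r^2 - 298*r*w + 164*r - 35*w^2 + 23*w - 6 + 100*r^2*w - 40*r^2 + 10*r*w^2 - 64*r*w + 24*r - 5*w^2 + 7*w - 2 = -120*r^2 + 420*r + w^2*(10*r - 40) + w*(100*r^2 - 362*r - 152) + 240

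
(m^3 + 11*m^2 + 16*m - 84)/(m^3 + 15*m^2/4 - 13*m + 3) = 4*(m + 7)/(4*m - 1)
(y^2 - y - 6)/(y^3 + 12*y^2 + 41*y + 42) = (y - 3)/(y^2 + 10*y + 21)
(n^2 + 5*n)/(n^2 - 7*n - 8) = n*(n + 5)/(n^2 - 7*n - 8)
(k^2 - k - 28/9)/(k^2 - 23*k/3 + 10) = (9*k^2 - 9*k - 28)/(3*(3*k^2 - 23*k + 30))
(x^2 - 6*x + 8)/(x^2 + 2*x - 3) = (x^2 - 6*x + 8)/(x^2 + 2*x - 3)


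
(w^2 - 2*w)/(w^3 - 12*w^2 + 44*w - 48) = w/(w^2 - 10*w + 24)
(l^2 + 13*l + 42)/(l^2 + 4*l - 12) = (l + 7)/(l - 2)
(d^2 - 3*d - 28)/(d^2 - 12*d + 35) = (d + 4)/(d - 5)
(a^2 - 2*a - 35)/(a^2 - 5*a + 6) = (a^2 - 2*a - 35)/(a^2 - 5*a + 6)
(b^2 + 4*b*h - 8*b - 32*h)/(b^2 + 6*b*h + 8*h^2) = (b - 8)/(b + 2*h)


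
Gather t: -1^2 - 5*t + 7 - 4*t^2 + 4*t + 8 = -4*t^2 - t + 14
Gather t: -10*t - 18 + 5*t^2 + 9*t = 5*t^2 - t - 18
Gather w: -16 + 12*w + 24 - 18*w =8 - 6*w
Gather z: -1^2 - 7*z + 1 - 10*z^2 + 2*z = -10*z^2 - 5*z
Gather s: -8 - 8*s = -8*s - 8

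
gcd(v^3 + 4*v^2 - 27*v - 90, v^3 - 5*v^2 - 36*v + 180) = v^2 + v - 30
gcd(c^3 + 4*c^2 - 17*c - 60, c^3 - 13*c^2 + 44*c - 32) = c - 4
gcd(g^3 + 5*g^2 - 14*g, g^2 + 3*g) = g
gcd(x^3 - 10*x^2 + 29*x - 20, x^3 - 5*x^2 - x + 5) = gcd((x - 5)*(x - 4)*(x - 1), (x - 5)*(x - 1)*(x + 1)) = x^2 - 6*x + 5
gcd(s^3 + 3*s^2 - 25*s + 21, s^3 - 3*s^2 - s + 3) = s^2 - 4*s + 3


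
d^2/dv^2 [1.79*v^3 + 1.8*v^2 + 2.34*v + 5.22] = 10.74*v + 3.6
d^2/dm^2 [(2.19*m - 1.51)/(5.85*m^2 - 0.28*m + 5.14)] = ((18.8934 - 76.869*m)*(5.85*m^2 - 0.28*m + 5.14) + (2.19*m - 1.51)*(11.7*m - 0.28)*(23.4*m - 0.56))/(5.85*m^2 - 0.28*m + 5.14)^3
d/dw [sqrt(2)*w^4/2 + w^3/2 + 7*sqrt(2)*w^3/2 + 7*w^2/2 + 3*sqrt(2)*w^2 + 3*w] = 2*sqrt(2)*w^3 + 3*w^2/2 + 21*sqrt(2)*w^2/2 + 7*w + 6*sqrt(2)*w + 3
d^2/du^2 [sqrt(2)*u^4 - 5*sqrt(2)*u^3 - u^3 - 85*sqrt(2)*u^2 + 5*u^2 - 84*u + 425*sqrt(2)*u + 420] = 12*sqrt(2)*u^2 - 30*sqrt(2)*u - 6*u - 170*sqrt(2) + 10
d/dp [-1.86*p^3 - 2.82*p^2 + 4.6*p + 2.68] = -5.58*p^2 - 5.64*p + 4.6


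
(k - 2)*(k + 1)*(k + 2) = k^3 + k^2 - 4*k - 4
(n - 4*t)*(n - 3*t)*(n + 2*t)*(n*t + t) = n^4*t - 5*n^3*t^2 + n^3*t - 2*n^2*t^3 - 5*n^2*t^2 + 24*n*t^4 - 2*n*t^3 + 24*t^4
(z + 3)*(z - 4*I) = z^2 + 3*z - 4*I*z - 12*I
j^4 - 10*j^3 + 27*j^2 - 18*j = j*(j - 6)*(j - 3)*(j - 1)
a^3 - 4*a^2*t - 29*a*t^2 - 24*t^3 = (a - 8*t)*(a + t)*(a + 3*t)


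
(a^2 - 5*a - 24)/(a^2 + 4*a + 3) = (a - 8)/(a + 1)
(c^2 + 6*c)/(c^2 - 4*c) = (c + 6)/(c - 4)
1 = 1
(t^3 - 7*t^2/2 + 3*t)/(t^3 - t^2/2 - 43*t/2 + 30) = t*(t - 2)/(t^2 + t - 20)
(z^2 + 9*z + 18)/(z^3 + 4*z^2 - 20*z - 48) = (z + 3)/(z^2 - 2*z - 8)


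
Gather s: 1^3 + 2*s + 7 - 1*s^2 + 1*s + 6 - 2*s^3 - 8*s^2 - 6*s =-2*s^3 - 9*s^2 - 3*s + 14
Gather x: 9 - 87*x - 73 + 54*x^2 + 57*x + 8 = 54*x^2 - 30*x - 56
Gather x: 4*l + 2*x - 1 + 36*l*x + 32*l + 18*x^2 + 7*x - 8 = 36*l + 18*x^2 + x*(36*l + 9) - 9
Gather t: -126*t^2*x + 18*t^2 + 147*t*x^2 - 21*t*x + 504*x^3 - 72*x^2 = t^2*(18 - 126*x) + t*(147*x^2 - 21*x) + 504*x^3 - 72*x^2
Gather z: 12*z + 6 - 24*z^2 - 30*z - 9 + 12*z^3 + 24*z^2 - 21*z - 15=12*z^3 - 39*z - 18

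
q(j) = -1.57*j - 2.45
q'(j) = -1.57000000000000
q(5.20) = -10.61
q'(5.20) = -1.57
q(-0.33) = -1.93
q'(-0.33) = -1.57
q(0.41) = -3.09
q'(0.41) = -1.57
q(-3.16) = 2.51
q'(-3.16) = -1.57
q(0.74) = -3.61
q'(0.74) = -1.57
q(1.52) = -4.84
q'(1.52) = -1.57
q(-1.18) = -0.60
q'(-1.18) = -1.57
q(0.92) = -3.89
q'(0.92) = -1.57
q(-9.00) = 11.68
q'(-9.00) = -1.57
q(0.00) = -2.45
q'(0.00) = -1.57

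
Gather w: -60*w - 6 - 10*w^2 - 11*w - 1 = -10*w^2 - 71*w - 7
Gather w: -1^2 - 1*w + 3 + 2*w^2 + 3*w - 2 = 2*w^2 + 2*w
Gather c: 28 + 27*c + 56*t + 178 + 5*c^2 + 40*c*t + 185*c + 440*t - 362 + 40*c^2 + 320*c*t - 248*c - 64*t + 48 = 45*c^2 + c*(360*t - 36) + 432*t - 108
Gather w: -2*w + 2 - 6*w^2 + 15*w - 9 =-6*w^2 + 13*w - 7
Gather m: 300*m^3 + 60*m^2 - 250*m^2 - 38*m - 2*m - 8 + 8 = 300*m^3 - 190*m^2 - 40*m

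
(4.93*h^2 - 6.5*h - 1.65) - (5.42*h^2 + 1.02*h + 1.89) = -0.49*h^2 - 7.52*h - 3.54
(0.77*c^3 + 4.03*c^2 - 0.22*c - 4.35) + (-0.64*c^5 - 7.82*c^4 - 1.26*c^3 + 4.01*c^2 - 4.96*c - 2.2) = -0.64*c^5 - 7.82*c^4 - 0.49*c^3 + 8.04*c^2 - 5.18*c - 6.55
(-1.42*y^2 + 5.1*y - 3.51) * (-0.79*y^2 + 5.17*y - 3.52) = 1.1218*y^4 - 11.3704*y^3 + 34.1383*y^2 - 36.0987*y + 12.3552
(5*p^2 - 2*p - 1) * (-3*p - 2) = -15*p^3 - 4*p^2 + 7*p + 2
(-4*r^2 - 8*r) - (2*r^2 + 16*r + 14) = -6*r^2 - 24*r - 14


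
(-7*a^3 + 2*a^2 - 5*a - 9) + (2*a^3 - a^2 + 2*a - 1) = -5*a^3 + a^2 - 3*a - 10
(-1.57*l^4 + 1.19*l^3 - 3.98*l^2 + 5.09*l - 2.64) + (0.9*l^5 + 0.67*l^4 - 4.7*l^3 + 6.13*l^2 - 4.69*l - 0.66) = 0.9*l^5 - 0.9*l^4 - 3.51*l^3 + 2.15*l^2 + 0.399999999999999*l - 3.3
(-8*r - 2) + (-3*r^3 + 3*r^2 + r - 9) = -3*r^3 + 3*r^2 - 7*r - 11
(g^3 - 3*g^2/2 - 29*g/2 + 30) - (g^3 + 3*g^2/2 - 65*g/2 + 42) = -3*g^2 + 18*g - 12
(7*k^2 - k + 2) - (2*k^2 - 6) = 5*k^2 - k + 8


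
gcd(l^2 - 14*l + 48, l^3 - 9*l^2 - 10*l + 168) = l - 6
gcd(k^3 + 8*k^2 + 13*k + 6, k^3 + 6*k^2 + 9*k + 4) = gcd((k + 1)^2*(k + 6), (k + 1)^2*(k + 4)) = k^2 + 2*k + 1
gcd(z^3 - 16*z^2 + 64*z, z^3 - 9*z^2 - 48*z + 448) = z^2 - 16*z + 64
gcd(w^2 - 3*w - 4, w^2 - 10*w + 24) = w - 4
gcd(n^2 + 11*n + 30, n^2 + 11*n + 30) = n^2 + 11*n + 30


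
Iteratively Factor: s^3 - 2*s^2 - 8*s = (s + 2)*(s^2 - 4*s) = s*(s + 2)*(s - 4)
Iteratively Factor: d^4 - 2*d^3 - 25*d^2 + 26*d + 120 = (d - 5)*(d^3 + 3*d^2 - 10*d - 24) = (d - 5)*(d + 4)*(d^2 - d - 6) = (d - 5)*(d + 2)*(d + 4)*(d - 3)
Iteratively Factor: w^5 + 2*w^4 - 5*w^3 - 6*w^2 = (w - 2)*(w^4 + 4*w^3 + 3*w^2) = (w - 2)*(w + 3)*(w^3 + w^2) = w*(w - 2)*(w + 3)*(w^2 + w) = w^2*(w - 2)*(w + 3)*(w + 1)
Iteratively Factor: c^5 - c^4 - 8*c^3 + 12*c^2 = (c - 2)*(c^4 + c^3 - 6*c^2) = c*(c - 2)*(c^3 + c^2 - 6*c) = c^2*(c - 2)*(c^2 + c - 6) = c^2*(c - 2)*(c + 3)*(c - 2)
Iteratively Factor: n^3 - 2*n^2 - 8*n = (n)*(n^2 - 2*n - 8) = n*(n - 4)*(n + 2)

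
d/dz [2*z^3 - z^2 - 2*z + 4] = 6*z^2 - 2*z - 2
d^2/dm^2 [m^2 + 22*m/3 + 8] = 2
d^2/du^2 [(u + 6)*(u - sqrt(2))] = 2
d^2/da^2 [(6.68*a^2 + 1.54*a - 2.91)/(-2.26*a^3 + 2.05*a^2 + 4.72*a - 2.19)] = (-68.2375359999999*a^6 - 47.194224*a^5 - 206.375064*a^4 + 330.628092*a^3 - 201.34791*a^2 + 41.043456*a + 59.875938)/(11.543176*a^9 - 31.41174*a^8 - 43.830666*a^7 + 156.148367*a^6 + 30.662532*a^5 - 249.568743*a^4 + 54.50615*a^3 + 116.873073*a^2 - 67.912776*a + 10.503459)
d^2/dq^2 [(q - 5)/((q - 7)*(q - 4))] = 2*(q^3 - 15*q^2 + 81*q - 157)/(q^6 - 33*q^5 + 447*q^4 - 3179*q^3 + 12516*q^2 - 25872*q + 21952)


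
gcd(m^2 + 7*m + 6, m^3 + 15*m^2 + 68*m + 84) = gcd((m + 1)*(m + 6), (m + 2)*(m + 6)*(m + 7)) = m + 6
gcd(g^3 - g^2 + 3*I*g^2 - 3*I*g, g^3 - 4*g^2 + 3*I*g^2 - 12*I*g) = g^2 + 3*I*g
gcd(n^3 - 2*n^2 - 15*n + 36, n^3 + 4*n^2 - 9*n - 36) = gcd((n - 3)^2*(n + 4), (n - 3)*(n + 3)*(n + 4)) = n^2 + n - 12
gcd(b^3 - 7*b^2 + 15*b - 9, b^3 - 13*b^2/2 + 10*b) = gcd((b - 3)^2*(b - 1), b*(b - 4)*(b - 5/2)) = 1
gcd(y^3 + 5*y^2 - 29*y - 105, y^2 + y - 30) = y - 5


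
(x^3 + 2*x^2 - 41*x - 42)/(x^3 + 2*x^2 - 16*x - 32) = (x^3 + 2*x^2 - 41*x - 42)/(x^3 + 2*x^2 - 16*x - 32)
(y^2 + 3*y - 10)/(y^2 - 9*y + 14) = (y + 5)/(y - 7)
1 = 1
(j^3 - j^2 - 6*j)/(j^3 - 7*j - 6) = j/(j + 1)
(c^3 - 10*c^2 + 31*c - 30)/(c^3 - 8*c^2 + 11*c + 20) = (c^2 - 5*c + 6)/(c^2 - 3*c - 4)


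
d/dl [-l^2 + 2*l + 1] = 2 - 2*l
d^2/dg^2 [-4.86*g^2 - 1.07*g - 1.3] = -9.72000000000000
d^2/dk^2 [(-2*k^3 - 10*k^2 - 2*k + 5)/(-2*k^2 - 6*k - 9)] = 4*(-38*k^3 - 138*k^2 + 99*k + 306)/(8*k^6 + 72*k^5 + 324*k^4 + 864*k^3 + 1458*k^2 + 1458*k + 729)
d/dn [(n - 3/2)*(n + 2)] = 2*n + 1/2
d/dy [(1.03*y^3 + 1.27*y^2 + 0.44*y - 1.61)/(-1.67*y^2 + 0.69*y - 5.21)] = (-1.7201*y^4 + 1.4214*y^3 - 14.4878*y^2 - 18.6108*y - 1.1815)/(2.7889*y^4 - 2.3046*y^3 + 17.8775*y^2 - 7.1898*y + 27.1441)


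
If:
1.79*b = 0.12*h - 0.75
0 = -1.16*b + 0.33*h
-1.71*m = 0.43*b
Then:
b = -0.55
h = -1.93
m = 0.14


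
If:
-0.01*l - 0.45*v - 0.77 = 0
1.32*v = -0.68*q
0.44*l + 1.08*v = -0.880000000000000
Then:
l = 2.33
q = 3.42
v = -1.76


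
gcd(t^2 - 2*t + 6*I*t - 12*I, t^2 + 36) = t + 6*I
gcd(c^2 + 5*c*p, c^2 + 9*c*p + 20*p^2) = c + 5*p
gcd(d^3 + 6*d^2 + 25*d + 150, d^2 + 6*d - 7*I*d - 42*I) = d + 6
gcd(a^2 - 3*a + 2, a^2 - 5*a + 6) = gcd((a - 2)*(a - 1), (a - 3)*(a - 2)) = a - 2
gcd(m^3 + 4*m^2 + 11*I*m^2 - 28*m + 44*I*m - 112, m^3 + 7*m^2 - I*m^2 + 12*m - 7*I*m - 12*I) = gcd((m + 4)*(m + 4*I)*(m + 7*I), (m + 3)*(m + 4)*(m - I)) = m + 4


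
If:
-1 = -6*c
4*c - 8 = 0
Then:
No Solution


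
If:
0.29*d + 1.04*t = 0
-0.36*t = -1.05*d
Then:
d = 0.00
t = 0.00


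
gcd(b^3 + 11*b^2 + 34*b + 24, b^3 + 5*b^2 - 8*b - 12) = b^2 + 7*b + 6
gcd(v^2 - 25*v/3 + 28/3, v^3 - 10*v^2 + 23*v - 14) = v - 7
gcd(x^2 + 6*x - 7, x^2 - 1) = x - 1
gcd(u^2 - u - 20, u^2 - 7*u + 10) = u - 5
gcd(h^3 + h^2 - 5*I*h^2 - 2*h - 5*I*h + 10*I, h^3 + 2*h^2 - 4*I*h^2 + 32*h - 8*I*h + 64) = h + 2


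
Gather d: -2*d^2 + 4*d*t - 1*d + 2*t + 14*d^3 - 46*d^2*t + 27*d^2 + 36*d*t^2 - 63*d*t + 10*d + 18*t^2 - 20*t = 14*d^3 + d^2*(25 - 46*t) + d*(36*t^2 - 59*t + 9) + 18*t^2 - 18*t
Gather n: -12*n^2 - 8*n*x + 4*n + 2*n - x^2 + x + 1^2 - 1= -12*n^2 + n*(6 - 8*x) - x^2 + x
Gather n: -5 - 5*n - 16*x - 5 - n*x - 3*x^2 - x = n*(-x - 5) - 3*x^2 - 17*x - 10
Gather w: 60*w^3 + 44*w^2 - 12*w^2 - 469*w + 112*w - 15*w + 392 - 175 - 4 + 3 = 60*w^3 + 32*w^2 - 372*w + 216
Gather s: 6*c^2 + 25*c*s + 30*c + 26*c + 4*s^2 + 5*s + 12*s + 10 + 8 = 6*c^2 + 56*c + 4*s^2 + s*(25*c + 17) + 18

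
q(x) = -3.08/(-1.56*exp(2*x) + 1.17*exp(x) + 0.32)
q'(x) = -3.08*(3.12*exp(2*x) - 1.17*exp(x))/(-1.56*exp(2*x) + 1.17*exp(x) + 0.32)^2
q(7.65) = 0.00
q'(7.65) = -0.00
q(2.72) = 0.01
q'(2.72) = -0.02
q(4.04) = 0.00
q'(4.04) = -0.00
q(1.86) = 0.05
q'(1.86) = -0.12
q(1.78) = 0.06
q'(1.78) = -0.14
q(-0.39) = -7.76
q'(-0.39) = -12.47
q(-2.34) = -7.36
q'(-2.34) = 1.47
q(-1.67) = -6.35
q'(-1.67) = 1.44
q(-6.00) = -9.54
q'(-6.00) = 0.09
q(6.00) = 0.00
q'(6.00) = 0.00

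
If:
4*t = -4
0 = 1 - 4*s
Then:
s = 1/4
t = -1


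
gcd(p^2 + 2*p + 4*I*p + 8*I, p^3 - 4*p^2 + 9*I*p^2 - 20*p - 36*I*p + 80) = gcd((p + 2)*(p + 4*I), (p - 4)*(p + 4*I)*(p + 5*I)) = p + 4*I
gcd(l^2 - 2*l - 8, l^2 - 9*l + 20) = l - 4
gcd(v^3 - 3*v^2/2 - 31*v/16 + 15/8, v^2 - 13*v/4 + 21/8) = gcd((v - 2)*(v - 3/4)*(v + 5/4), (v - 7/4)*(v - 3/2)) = 1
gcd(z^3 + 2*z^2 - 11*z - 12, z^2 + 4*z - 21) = z - 3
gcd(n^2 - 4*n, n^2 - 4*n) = n^2 - 4*n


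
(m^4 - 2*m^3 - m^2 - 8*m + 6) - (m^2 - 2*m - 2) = m^4 - 2*m^3 - 2*m^2 - 6*m + 8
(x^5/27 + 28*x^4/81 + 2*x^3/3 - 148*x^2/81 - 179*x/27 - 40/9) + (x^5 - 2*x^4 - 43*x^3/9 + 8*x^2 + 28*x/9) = 28*x^5/27 - 134*x^4/81 - 37*x^3/9 + 500*x^2/81 - 95*x/27 - 40/9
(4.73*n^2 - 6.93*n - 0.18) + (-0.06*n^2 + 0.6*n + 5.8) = 4.67*n^2 - 6.33*n + 5.62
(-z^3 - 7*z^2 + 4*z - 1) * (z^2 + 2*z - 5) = -z^5 - 9*z^4 - 5*z^3 + 42*z^2 - 22*z + 5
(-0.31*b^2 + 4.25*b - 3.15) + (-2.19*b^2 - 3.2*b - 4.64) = -2.5*b^2 + 1.05*b - 7.79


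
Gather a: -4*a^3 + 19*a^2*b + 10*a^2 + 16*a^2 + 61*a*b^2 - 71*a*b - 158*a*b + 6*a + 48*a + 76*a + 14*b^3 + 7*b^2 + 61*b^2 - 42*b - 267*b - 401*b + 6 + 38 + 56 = -4*a^3 + a^2*(19*b + 26) + a*(61*b^2 - 229*b + 130) + 14*b^3 + 68*b^2 - 710*b + 100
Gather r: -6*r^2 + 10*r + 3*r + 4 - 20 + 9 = -6*r^2 + 13*r - 7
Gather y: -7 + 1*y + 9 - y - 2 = 0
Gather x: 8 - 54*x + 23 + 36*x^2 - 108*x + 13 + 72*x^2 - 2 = 108*x^2 - 162*x + 42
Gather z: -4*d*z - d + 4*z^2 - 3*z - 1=-d + 4*z^2 + z*(-4*d - 3) - 1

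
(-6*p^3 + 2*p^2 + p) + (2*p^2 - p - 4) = -6*p^3 + 4*p^2 - 4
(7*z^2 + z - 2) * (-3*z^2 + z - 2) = -21*z^4 + 4*z^3 - 7*z^2 - 4*z + 4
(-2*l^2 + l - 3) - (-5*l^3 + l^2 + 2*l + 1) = 5*l^3 - 3*l^2 - l - 4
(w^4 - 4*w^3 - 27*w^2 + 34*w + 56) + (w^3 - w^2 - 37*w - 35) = w^4 - 3*w^3 - 28*w^2 - 3*w + 21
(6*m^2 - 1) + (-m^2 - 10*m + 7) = 5*m^2 - 10*m + 6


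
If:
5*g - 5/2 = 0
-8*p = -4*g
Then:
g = 1/2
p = 1/4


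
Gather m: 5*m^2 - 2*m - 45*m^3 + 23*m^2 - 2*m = -45*m^3 + 28*m^2 - 4*m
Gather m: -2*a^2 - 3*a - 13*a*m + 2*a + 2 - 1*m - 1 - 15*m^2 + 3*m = -2*a^2 - a - 15*m^2 + m*(2 - 13*a) + 1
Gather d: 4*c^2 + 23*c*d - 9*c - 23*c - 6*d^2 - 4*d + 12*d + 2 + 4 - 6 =4*c^2 - 32*c - 6*d^2 + d*(23*c + 8)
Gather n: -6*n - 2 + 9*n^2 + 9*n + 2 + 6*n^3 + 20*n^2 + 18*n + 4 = 6*n^3 + 29*n^2 + 21*n + 4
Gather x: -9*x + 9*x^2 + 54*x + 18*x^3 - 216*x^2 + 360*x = 18*x^3 - 207*x^2 + 405*x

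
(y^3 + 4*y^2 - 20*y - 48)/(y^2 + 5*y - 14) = (y^3 + 4*y^2 - 20*y - 48)/(y^2 + 5*y - 14)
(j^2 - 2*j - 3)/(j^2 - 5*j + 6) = (j + 1)/(j - 2)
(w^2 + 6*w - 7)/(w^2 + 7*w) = (w - 1)/w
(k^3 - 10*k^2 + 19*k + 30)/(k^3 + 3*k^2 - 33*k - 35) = (k - 6)/(k + 7)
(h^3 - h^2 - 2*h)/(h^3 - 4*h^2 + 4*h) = (h + 1)/(h - 2)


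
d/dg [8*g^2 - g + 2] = 16*g - 1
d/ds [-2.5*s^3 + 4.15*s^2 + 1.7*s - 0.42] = -7.5*s^2 + 8.3*s + 1.7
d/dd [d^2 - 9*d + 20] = 2*d - 9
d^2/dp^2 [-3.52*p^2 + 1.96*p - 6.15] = -7.04000000000000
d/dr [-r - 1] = -1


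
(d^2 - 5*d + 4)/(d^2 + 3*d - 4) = (d - 4)/(d + 4)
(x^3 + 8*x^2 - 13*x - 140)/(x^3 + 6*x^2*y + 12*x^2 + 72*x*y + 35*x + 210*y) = (x - 4)/(x + 6*y)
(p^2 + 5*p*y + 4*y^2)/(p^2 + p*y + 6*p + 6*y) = (p + 4*y)/(p + 6)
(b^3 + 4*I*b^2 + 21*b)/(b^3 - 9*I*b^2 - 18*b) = (b + 7*I)/(b - 6*I)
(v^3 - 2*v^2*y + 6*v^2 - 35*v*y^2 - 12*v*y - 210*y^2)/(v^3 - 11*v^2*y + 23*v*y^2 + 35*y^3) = (-v^2 - 5*v*y - 6*v - 30*y)/(-v^2 + 4*v*y + 5*y^2)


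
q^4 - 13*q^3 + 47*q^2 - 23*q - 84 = (q - 7)*(q - 4)*(q - 3)*(q + 1)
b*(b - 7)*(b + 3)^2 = b^4 - b^3 - 33*b^2 - 63*b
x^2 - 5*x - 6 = (x - 6)*(x + 1)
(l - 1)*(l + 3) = l^2 + 2*l - 3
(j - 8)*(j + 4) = j^2 - 4*j - 32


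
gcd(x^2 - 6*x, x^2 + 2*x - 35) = 1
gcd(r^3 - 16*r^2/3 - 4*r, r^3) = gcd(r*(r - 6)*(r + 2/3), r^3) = r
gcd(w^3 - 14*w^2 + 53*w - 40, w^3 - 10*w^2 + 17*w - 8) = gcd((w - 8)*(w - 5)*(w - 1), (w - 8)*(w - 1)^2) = w^2 - 9*w + 8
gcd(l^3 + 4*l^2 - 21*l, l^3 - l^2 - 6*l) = l^2 - 3*l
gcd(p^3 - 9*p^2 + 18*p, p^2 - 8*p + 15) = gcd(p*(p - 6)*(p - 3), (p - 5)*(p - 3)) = p - 3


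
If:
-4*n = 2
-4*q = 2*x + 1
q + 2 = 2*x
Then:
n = -1/2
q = -3/5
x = 7/10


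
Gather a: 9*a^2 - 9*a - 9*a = 9*a^2 - 18*a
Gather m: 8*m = 8*m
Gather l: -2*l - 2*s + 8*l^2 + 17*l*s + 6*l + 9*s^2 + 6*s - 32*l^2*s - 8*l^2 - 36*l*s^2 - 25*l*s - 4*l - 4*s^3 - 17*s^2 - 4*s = -32*l^2*s + l*(-36*s^2 - 8*s) - 4*s^3 - 8*s^2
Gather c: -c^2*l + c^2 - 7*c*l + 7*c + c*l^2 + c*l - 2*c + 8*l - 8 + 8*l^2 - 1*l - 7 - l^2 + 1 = c^2*(1 - l) + c*(l^2 - 6*l + 5) + 7*l^2 + 7*l - 14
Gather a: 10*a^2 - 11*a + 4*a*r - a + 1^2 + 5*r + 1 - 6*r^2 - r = 10*a^2 + a*(4*r - 12) - 6*r^2 + 4*r + 2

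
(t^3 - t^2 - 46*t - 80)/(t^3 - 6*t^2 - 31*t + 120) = (t + 2)/(t - 3)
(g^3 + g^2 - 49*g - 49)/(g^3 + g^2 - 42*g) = (g^2 - 6*g - 7)/(g*(g - 6))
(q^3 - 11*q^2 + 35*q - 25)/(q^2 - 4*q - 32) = (-q^3 + 11*q^2 - 35*q + 25)/(-q^2 + 4*q + 32)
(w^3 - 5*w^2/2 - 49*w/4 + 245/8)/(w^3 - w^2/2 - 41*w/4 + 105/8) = (2*w - 7)/(2*w - 3)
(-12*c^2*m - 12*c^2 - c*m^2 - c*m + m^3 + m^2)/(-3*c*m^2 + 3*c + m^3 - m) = (12*c^2 + c*m - m^2)/(3*c*m - 3*c - m^2 + m)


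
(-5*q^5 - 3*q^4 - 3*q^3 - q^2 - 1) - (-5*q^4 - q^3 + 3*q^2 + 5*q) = -5*q^5 + 2*q^4 - 2*q^3 - 4*q^2 - 5*q - 1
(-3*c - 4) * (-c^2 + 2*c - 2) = 3*c^3 - 2*c^2 - 2*c + 8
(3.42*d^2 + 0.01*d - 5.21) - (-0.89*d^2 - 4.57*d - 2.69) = 4.31*d^2 + 4.58*d - 2.52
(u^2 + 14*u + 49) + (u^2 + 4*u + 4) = 2*u^2 + 18*u + 53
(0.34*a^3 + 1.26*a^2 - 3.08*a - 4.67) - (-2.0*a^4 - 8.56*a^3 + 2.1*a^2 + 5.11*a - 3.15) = 2.0*a^4 + 8.9*a^3 - 0.84*a^2 - 8.19*a - 1.52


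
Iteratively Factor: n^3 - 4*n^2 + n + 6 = (n - 2)*(n^2 - 2*n - 3) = (n - 2)*(n + 1)*(n - 3)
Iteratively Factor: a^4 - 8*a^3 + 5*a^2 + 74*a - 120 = (a + 3)*(a^3 - 11*a^2 + 38*a - 40) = (a - 2)*(a + 3)*(a^2 - 9*a + 20) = (a - 5)*(a - 2)*(a + 3)*(a - 4)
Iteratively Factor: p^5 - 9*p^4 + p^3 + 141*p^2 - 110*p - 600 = (p - 5)*(p^4 - 4*p^3 - 19*p^2 + 46*p + 120) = (p - 5)*(p + 3)*(p^3 - 7*p^2 + 2*p + 40) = (p - 5)*(p - 4)*(p + 3)*(p^2 - 3*p - 10) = (p - 5)^2*(p - 4)*(p + 3)*(p + 2)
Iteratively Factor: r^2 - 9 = (r - 3)*(r + 3)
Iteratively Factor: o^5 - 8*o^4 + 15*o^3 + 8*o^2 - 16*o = (o)*(o^4 - 8*o^3 + 15*o^2 + 8*o - 16) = o*(o - 4)*(o^3 - 4*o^2 - o + 4) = o*(o - 4)^2*(o^2 - 1) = o*(o - 4)^2*(o + 1)*(o - 1)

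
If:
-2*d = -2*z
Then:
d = z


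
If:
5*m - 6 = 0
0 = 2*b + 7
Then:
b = -7/2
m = 6/5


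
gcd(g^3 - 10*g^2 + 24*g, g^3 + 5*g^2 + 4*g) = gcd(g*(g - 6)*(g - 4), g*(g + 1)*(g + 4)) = g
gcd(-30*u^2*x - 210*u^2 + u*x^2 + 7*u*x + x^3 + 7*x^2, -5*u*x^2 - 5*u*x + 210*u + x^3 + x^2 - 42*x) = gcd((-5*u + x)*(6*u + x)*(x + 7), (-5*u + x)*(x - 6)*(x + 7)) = -5*u*x - 35*u + x^2 + 7*x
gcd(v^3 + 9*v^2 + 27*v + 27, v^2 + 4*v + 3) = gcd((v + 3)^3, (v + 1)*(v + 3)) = v + 3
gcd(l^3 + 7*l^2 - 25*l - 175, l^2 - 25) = l^2 - 25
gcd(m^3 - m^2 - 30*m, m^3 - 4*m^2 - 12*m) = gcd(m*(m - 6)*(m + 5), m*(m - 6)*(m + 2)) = m^2 - 6*m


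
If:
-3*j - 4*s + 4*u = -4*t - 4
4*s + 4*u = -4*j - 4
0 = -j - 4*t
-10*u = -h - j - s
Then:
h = -10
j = -4*t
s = 4*t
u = -1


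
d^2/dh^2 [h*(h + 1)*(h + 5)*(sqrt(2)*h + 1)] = 12*sqrt(2)*h^2 + 6*h + 36*sqrt(2)*h + 12 + 10*sqrt(2)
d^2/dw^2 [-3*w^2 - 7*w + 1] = -6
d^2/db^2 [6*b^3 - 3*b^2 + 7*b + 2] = 36*b - 6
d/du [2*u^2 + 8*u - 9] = 4*u + 8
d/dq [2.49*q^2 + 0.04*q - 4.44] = 4.98*q + 0.04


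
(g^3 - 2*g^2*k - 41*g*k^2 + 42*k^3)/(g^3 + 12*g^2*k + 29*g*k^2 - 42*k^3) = (g - 7*k)/(g + 7*k)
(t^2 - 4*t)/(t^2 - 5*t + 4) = t/(t - 1)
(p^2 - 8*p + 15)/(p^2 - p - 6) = (p - 5)/(p + 2)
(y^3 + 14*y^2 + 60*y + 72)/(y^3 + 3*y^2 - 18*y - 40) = (y^2 + 12*y + 36)/(y^2 + y - 20)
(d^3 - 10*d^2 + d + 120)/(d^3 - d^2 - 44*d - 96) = (d - 5)/(d + 4)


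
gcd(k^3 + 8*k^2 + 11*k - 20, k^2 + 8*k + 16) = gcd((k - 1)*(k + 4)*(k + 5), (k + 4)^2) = k + 4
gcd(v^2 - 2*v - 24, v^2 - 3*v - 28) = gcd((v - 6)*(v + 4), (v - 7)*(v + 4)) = v + 4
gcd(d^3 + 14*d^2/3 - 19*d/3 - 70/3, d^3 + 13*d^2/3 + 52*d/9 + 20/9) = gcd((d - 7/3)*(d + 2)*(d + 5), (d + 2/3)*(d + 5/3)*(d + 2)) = d + 2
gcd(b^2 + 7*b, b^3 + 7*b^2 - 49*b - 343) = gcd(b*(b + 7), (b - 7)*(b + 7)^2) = b + 7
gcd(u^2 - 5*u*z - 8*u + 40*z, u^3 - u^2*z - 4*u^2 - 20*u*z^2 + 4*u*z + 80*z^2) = -u + 5*z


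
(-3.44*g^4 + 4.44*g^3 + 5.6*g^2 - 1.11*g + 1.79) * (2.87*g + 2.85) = -9.8728*g^5 + 2.9388*g^4 + 28.726*g^3 + 12.7743*g^2 + 1.9738*g + 5.1015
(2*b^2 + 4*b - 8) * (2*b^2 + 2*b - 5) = 4*b^4 + 12*b^3 - 18*b^2 - 36*b + 40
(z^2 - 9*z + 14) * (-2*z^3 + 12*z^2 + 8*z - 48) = -2*z^5 + 30*z^4 - 128*z^3 + 48*z^2 + 544*z - 672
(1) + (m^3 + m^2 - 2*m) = m^3 + m^2 - 2*m + 1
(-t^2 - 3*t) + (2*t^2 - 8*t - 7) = t^2 - 11*t - 7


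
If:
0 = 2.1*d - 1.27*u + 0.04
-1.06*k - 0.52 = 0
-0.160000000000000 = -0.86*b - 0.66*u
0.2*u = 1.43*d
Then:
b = 0.15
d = 0.01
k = -0.49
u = 0.04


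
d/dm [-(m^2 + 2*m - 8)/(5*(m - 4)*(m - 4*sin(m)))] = (-2*(m - 4)*(m + 1)*(m - 4*sin(m)) - (m - 4)*(4*cos(m) - 1)*(m^2 + 2*m - 8) + (m - 4*sin(m))*(m^2 + 2*m - 8))/(5*(m - 4)^2*(m - 4*sin(m))^2)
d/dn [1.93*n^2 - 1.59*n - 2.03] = 3.86*n - 1.59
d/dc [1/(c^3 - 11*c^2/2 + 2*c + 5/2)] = 4*(-3*c^2 + 11*c - 2)/(2*c^3 - 11*c^2 + 4*c + 5)^2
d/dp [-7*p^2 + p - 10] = 1 - 14*p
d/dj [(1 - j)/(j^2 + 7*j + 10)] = (-j^2 - 7*j + (j - 1)*(2*j + 7) - 10)/(j^2 + 7*j + 10)^2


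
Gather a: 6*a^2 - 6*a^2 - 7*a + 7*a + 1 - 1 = 0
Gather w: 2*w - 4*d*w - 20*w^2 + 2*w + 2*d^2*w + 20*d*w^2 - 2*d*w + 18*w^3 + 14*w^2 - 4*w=18*w^3 + w^2*(20*d - 6) + w*(2*d^2 - 6*d)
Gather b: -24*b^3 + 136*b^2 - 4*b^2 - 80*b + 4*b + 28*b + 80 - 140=-24*b^3 + 132*b^2 - 48*b - 60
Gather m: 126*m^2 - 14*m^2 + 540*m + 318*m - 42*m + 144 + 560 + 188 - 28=112*m^2 + 816*m + 864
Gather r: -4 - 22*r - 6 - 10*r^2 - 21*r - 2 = -10*r^2 - 43*r - 12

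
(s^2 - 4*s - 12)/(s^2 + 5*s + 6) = (s - 6)/(s + 3)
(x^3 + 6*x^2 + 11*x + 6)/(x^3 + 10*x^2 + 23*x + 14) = (x + 3)/(x + 7)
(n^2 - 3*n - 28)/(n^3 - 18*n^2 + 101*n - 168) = (n + 4)/(n^2 - 11*n + 24)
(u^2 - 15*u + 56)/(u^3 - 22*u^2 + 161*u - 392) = 1/(u - 7)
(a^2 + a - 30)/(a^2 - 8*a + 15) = (a + 6)/(a - 3)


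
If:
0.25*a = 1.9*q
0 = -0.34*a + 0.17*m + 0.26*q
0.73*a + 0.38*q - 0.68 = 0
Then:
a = 0.87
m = 1.57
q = 0.11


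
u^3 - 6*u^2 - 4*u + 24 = (u - 6)*(u - 2)*(u + 2)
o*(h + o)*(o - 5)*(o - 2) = h*o^3 - 7*h*o^2 + 10*h*o + o^4 - 7*o^3 + 10*o^2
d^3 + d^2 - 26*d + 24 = (d - 4)*(d - 1)*(d + 6)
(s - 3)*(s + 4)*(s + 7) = s^3 + 8*s^2 - 5*s - 84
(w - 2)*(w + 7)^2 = w^3 + 12*w^2 + 21*w - 98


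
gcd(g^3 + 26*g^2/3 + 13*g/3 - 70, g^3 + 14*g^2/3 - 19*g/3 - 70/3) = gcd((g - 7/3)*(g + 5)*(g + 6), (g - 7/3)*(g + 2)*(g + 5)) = g^2 + 8*g/3 - 35/3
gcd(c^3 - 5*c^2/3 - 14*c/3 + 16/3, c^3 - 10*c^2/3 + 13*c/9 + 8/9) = c^2 - 11*c/3 + 8/3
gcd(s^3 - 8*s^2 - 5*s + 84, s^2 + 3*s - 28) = s - 4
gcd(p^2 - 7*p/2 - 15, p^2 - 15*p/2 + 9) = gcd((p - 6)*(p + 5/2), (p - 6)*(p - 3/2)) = p - 6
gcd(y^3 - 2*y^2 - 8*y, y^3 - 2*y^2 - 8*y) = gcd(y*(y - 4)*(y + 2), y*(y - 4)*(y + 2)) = y^3 - 2*y^2 - 8*y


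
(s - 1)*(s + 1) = s^2 - 1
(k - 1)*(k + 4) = k^2 + 3*k - 4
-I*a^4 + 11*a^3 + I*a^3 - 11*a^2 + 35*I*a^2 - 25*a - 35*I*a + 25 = (a + I)*(a + 5*I)^2*(-I*a + I)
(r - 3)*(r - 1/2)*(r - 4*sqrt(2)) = r^3 - 4*sqrt(2)*r^2 - 7*r^2/2 + 3*r/2 + 14*sqrt(2)*r - 6*sqrt(2)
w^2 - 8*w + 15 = (w - 5)*(w - 3)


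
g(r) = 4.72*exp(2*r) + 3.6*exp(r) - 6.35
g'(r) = 9.44*exp(2*r) + 3.6*exp(r)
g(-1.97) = -5.76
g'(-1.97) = 0.69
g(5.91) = 642977.75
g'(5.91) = 1284640.86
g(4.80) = 70120.86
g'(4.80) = 139816.98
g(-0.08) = 1.00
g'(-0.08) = 11.37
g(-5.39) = -6.33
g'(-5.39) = 0.02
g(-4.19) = -6.29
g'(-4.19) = 0.06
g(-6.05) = -6.34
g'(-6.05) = 0.01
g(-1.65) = -5.48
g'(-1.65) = 1.04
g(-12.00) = -6.35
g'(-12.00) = 0.00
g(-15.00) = -6.35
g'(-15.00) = 0.00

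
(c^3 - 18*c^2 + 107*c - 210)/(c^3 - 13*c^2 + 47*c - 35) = (c - 6)/(c - 1)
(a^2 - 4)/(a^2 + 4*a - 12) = (a + 2)/(a + 6)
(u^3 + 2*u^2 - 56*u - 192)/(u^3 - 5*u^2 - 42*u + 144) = (u + 4)/(u - 3)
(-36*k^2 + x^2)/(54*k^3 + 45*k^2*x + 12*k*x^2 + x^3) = (-6*k + x)/(9*k^2 + 6*k*x + x^2)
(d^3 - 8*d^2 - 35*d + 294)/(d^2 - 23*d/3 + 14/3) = 3*(d^2 - d - 42)/(3*d - 2)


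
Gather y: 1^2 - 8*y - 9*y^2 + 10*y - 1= -9*y^2 + 2*y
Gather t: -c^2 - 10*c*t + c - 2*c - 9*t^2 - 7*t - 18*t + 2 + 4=-c^2 - c - 9*t^2 + t*(-10*c - 25) + 6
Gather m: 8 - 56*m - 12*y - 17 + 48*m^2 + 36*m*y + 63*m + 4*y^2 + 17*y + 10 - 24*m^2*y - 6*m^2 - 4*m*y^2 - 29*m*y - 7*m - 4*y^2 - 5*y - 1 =m^2*(42 - 24*y) + m*(-4*y^2 + 7*y)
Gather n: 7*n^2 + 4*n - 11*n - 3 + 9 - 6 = 7*n^2 - 7*n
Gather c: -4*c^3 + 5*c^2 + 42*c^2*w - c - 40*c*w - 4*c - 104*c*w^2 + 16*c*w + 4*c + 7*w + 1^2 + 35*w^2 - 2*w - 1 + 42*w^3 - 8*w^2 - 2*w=-4*c^3 + c^2*(42*w + 5) + c*(-104*w^2 - 24*w - 1) + 42*w^3 + 27*w^2 + 3*w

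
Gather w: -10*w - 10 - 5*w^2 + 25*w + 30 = -5*w^2 + 15*w + 20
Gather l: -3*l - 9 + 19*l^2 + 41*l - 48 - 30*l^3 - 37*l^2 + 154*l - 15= -30*l^3 - 18*l^2 + 192*l - 72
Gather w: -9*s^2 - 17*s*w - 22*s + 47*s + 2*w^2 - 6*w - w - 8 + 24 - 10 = -9*s^2 + 25*s + 2*w^2 + w*(-17*s - 7) + 6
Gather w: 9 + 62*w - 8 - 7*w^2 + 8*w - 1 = -7*w^2 + 70*w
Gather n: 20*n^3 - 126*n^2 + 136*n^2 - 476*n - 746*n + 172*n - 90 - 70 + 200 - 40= 20*n^3 + 10*n^2 - 1050*n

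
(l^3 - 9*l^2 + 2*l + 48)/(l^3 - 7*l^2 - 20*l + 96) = (l + 2)/(l + 4)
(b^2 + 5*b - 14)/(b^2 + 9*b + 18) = (b^2 + 5*b - 14)/(b^2 + 9*b + 18)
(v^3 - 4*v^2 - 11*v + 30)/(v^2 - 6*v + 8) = (v^2 - 2*v - 15)/(v - 4)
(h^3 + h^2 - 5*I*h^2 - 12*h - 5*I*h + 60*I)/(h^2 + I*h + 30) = (h^2 + h - 12)/(h + 6*I)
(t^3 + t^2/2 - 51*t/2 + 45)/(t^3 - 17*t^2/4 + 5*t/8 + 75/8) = 4*(t + 6)/(4*t + 5)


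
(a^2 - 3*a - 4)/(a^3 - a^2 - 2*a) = (a - 4)/(a*(a - 2))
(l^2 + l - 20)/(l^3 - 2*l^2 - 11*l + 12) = (l + 5)/(l^2 + 2*l - 3)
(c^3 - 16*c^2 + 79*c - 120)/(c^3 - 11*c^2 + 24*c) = (c - 5)/c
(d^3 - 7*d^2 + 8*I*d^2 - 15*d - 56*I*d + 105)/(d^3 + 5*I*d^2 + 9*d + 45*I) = (d - 7)/(d - 3*I)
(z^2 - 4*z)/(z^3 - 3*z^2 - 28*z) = (4 - z)/(-z^2 + 3*z + 28)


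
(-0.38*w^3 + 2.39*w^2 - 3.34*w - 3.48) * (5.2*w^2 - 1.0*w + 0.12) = -1.976*w^5 + 12.808*w^4 - 19.8036*w^3 - 14.4692*w^2 + 3.0792*w - 0.4176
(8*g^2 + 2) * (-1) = -8*g^2 - 2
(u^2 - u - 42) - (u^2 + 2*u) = -3*u - 42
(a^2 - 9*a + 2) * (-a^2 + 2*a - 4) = -a^4 + 11*a^3 - 24*a^2 + 40*a - 8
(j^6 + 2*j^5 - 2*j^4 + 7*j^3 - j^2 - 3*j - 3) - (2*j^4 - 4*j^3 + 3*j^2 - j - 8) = j^6 + 2*j^5 - 4*j^4 + 11*j^3 - 4*j^2 - 2*j + 5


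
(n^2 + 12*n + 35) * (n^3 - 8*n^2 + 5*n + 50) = n^5 + 4*n^4 - 56*n^3 - 170*n^2 + 775*n + 1750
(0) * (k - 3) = 0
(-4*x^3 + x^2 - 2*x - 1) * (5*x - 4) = -20*x^4 + 21*x^3 - 14*x^2 + 3*x + 4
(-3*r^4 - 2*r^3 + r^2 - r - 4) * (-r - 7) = 3*r^5 + 23*r^4 + 13*r^3 - 6*r^2 + 11*r + 28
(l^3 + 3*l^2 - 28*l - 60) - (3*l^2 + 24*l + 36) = l^3 - 52*l - 96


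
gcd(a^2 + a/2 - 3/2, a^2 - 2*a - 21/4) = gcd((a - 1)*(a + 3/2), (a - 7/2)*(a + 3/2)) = a + 3/2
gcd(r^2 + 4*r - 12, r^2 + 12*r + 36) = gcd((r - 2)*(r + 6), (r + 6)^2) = r + 6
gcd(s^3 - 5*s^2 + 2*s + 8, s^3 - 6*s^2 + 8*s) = s^2 - 6*s + 8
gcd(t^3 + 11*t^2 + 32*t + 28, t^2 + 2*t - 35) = t + 7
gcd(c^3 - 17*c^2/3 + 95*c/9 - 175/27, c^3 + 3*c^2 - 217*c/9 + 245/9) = c^2 - 4*c + 35/9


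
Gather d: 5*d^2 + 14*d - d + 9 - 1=5*d^2 + 13*d + 8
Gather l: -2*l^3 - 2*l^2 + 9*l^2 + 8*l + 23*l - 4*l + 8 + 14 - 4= -2*l^3 + 7*l^2 + 27*l + 18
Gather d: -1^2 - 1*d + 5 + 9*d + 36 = 8*d + 40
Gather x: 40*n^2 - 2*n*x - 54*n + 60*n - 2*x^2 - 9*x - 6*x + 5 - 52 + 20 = 40*n^2 + 6*n - 2*x^2 + x*(-2*n - 15) - 27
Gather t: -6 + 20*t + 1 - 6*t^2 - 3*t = -6*t^2 + 17*t - 5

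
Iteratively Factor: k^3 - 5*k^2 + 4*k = (k)*(k^2 - 5*k + 4) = k*(k - 4)*(k - 1)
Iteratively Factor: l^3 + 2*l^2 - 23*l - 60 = (l + 3)*(l^2 - l - 20) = (l - 5)*(l + 3)*(l + 4)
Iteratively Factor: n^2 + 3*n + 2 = (n + 1)*(n + 2)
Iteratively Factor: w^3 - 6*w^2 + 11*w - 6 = (w - 2)*(w^2 - 4*w + 3) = (w - 2)*(w - 1)*(w - 3)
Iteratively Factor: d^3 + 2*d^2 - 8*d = (d - 2)*(d^2 + 4*d) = d*(d - 2)*(d + 4)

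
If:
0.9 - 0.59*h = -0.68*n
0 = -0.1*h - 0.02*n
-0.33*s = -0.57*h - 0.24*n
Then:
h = 0.23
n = -1.13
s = -0.43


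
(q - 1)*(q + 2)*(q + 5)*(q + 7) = q^4 + 13*q^3 + 45*q^2 + 11*q - 70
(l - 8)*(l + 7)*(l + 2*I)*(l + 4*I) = l^4 - l^3 + 6*I*l^3 - 64*l^2 - 6*I*l^2 + 8*l - 336*I*l + 448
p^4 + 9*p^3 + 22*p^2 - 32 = (p - 1)*(p + 2)*(p + 4)^2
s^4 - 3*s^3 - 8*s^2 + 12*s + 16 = (s - 4)*(s - 2)*(s + 1)*(s + 2)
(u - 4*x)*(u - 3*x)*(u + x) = u^3 - 6*u^2*x + 5*u*x^2 + 12*x^3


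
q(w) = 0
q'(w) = 0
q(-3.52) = 0.00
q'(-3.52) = 0.00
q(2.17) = 0.00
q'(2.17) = 0.00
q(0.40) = 0.00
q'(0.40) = 0.00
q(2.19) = 0.00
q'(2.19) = 0.00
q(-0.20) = 0.00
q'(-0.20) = 0.00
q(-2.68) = 0.00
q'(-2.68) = 0.00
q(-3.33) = 0.00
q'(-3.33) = 0.00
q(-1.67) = 0.00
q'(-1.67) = 0.00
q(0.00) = 0.00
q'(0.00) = 0.00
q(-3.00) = 0.00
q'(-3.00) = 0.00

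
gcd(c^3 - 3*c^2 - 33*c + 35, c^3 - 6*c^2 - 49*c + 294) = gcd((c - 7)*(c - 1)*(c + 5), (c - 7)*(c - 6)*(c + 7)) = c - 7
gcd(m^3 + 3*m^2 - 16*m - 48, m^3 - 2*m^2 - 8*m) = m - 4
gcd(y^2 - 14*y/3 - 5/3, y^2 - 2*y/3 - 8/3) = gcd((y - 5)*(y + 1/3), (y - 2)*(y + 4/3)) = 1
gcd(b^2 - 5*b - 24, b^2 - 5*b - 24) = b^2 - 5*b - 24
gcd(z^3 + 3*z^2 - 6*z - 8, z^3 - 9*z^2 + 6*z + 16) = z^2 - z - 2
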